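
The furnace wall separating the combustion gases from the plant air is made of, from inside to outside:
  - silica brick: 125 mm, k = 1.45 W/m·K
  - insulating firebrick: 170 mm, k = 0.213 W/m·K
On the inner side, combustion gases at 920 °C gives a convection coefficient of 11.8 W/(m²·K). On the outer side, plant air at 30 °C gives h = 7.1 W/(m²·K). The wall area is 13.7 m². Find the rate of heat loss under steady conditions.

Series thermal resistances:
R_inner film = 1/(h_i·A) = 1/(11.8×13.7) = 0.006186 K/W
R_silica brick = L/(kA) = 0.125/(1.45×13.7) = 0.006292 K/W
R_insulating firebrick = L/(kA) = 0.17/(0.213×13.7) = 0.05826 K/W
R_outer film = 1/(h_o·A) = 1/(7.1×13.7) = 0.01028 K/W
R_total = 0.08102 K/W
Q = ΔT / R_total = 890 / 0.08102

Q ≈ 11000 W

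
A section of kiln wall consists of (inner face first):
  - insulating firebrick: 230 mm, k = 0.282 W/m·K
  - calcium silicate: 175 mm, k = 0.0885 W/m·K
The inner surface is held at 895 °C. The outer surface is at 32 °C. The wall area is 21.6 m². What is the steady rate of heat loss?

Q ≈ 6670 W

Model the wall as resistances in series:
R_insulating firebrick = L/(kA) = 0.23/(0.282×21.6) = 0.03776 K/W
R_calcium silicate = L/(kA) = 0.175/(0.0885×21.6) = 0.09155 K/W
R_total = 0.1293 K/W
Q = ΔT / R_total = 863 / 0.1293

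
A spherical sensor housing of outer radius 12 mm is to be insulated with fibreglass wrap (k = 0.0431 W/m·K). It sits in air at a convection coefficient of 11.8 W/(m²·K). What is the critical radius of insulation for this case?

r_cr ≈ 7.31 mm

For a sphere r_cr = 2k/h = 2×0.0431/11.8
r_cr = 7.31 mm; since the bare radius (12 mm) is above r_cr, any added insulation will reduce heat loss.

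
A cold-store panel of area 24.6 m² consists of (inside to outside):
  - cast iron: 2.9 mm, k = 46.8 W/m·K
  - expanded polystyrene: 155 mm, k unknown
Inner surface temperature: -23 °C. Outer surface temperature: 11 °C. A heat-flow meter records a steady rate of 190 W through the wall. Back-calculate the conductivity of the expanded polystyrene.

k ≈ 0.0352 W/(m·K)

Series thermal resistances:
R_cast iron = L/(kA) = 0.0029/(46.8×24.6) = 2.519×10^-6 K/W
Sum of known resistances R_other = 2.519×10^-6 K/W
Total R = ΔT/Q = 34/190 = 0.1789 K/W
R_expanded polystyrene = R_total − R_other = 0.1789 K/W
k = L/(R·A) = 0.155/(0.1789×24.6)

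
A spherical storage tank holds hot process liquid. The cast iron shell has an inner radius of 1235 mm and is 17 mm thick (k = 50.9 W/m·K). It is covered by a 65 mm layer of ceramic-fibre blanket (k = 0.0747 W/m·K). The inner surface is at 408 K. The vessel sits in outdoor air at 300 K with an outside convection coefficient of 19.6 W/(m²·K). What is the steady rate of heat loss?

Spherical conduction: R = (1/r_in − 1/r_out)/(4πk) per layer; series-sum.
R_cast iron shell = (1/1.235 − 1/1.252)/(4π×50.9) = 1.719×10^-5 K/W
R_ceramic-fibre blanket = (1/1.252 − 1/1.317)/(4π×0.0747) = 0.04199 K/W
R_outer film = 1/(h·4πr_o²) = 1/(19.6×4π×1.317²) = 0.002341 K/W
R_total = 0.04435 K/W
Q = ΔT/R_total = 108/0.04435

Q ≈ 2440 W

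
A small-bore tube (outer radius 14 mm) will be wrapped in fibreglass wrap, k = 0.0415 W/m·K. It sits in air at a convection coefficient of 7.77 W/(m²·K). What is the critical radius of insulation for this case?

For a cylinder r_cr = k/h = 0.0415/7.77
r_cr = 5.34 mm; since the bare radius (14 mm) is above r_cr, any added insulation will reduce heat loss.

r_cr ≈ 5.34 mm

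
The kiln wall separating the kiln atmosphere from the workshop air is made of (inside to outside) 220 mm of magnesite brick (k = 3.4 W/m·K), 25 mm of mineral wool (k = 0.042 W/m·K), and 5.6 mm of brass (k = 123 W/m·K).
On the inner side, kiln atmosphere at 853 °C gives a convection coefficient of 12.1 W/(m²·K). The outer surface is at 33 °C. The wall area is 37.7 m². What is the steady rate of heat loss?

Using the resistance-network approach (series):
R_inner film = 1/(h_i·A) = 1/(12.1×37.7) = 0.002192 K/W
R_magnesite brick = L/(kA) = 0.22/(3.4×37.7) = 0.001716 K/W
R_mineral wool = L/(kA) = 0.025/(0.042×37.7) = 0.01579 K/W
R_brass = L/(kA) = 0.0056/(123×37.7) = 1.208×10^-6 K/W
R_total = 0.0197 K/W
Q = ΔT / R_total = 820 / 0.0197

Q ≈ 41600 W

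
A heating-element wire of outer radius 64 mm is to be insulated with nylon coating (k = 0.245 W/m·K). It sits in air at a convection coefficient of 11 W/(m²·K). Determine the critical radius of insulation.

For a cylinder r_cr = k/h = 0.245/11
r_cr = 22.3 mm; since the bare radius (64 mm) is above r_cr, any added insulation will reduce heat loss.

r_cr ≈ 22.3 mm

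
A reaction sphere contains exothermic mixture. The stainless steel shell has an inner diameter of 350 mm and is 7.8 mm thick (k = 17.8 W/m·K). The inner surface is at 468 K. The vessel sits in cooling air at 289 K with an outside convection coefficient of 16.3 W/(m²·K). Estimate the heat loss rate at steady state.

Q ≈ 1220 W

For a spherical shell R = (1/r₁ − 1/r₂)/(4πk); film R = 1/(h·4πr²). In series:
R_stainless steel shell = (1/0.175 − 1/0.1828)/(4π×17.8) = 0.00109 K/W
R_outer film = 1/(h·4πr_o²) = 1/(16.3×4π×0.1828²) = 0.1461 K/W
R_total = 0.1472 K/W
Q = ΔT/R_total = 179/0.1472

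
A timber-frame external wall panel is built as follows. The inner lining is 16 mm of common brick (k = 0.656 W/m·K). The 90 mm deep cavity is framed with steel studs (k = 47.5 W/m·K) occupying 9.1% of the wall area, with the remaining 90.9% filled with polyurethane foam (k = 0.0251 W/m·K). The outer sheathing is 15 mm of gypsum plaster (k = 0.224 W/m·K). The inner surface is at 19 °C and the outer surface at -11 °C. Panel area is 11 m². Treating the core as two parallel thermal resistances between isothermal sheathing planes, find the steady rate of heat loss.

Sheathing layers in series; stud and cavity paths in parallel between them.
R_inner = 0.016/(0.656×11) = 0.002217 K/W
R_stud  = 0.09/(47.5×0.091×11) = 0.001893 K/W
R_cav   = 0.09/(0.0251×0.909×11) = 0.3586 K/W
1/R_core = 1/R_stud + 1/R_cav → R_core = 0.001883 K/W
R_outer = 0.015/(0.224×11) = 0.006088 K/W
R_total = 0.01019 K/W
Q = ΔT/R_total = 30/0.01019

Q ≈ 2940 W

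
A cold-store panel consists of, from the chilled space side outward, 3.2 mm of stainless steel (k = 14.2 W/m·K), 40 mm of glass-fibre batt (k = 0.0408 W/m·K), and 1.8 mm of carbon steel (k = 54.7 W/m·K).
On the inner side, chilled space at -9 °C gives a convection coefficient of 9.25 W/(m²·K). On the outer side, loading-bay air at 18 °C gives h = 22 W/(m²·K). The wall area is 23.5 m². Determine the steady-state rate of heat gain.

Q ≈ 559 W

Using the resistance-network approach (series):
R_inner film = 1/(h_i·A) = 1/(9.25×23.5) = 0.0046 K/W
R_stainless steel = L/(kA) = 0.0032/(14.2×23.5) = 9.589×10^-6 K/W
R_glass-fibre batt = L/(kA) = 0.04/(0.0408×23.5) = 0.04172 K/W
R_carbon steel = L/(kA) = 0.0018/(54.7×23.5) = 1.4×10^-6 K/W
R_outer film = 1/(h_o·A) = 1/(22×23.5) = 0.001934 K/W
R_total = 0.04826 K/W
Q = ΔT / R_total = 27 / 0.04826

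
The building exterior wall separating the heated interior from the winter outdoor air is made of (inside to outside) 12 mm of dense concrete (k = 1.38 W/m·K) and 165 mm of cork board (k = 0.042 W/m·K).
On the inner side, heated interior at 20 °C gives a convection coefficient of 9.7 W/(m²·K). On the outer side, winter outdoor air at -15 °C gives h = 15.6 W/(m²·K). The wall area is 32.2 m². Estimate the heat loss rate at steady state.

Q ≈ 275 W

Series thermal resistances:
R_inner film = 1/(h_i·A) = 1/(9.7×32.2) = 0.003202 K/W
R_dense concrete = L/(kA) = 0.012/(1.38×32.2) = 2.701×10^-4 K/W
R_cork board = L/(kA) = 0.165/(0.042×32.2) = 0.122 K/W
R_outer film = 1/(h_o·A) = 1/(15.6×32.2) = 0.001991 K/W
R_total = 0.1275 K/W
Q = ΔT / R_total = 35 / 0.1275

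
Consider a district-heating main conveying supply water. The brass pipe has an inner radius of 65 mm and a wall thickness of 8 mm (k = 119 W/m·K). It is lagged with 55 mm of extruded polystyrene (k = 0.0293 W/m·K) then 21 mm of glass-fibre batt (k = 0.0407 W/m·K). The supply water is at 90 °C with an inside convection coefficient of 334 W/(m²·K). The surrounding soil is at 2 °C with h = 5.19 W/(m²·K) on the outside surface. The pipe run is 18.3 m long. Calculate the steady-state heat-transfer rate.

Q ≈ 417 W

Per-layer cylindrical resistances, series-summed:
R_inner film = 1/(h_i·2πr₁L) = 1/(334×2π×0.065×18.3) = 4.006×10^-4 K/W
R_brass pipe wall = ln(73/65)/(2π×119×18.3) = 8.483×10^-6 K/W
R_extruded polystyrene = ln(128/73)/(2π×0.0293×18.3) = 0.1667 K/W
R_glass-fibre batt = ln(149/128)/(2π×0.0407×18.3) = 0.03246 K/W
R_outer film = 1/(h_o·2πr_oL) = 1/(5.19×2π×0.149×18.3) = 0.01125 K/W
R_total = 0.2108 K/W
Q = ΔT/R_total = 88/0.2108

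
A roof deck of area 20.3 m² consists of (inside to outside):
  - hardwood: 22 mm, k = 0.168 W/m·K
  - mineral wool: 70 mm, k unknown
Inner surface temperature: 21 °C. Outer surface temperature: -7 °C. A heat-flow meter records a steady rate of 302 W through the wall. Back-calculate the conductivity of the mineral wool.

Series thermal resistances:
R_hardwood = L/(kA) = 0.022/(0.168×20.3) = 0.006451 K/W
Sum of known resistances R_other = 0.006451 K/W
Total R = ΔT/Q = 28/302 = 0.09272 K/W
R_mineral wool = R_total − R_other = 0.08626 K/W
k = L/(R·A) = 0.07/(0.08626×20.3)

k ≈ 0.04 W/(m·K)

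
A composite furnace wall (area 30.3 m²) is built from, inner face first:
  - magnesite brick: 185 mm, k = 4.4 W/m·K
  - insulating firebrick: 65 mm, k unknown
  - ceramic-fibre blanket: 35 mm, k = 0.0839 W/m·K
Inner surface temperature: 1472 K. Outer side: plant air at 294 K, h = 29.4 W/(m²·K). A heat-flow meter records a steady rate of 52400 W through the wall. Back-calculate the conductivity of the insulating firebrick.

Treating each layer as a thermal resistance in series:
R_magnesite brick = L/(kA) = 0.185/(4.4×30.3) = 0.001388 K/W
R_ceramic-fibre blanket = L/(kA) = 0.035/(0.0839×30.3) = 0.01377 K/W
R_outer film = 1/(h_o·A) = 1/(29.4×30.3) = 0.001123 K/W
Sum of known resistances R_other = 0.01628 K/W
Total R = ΔT/Q = 1178/52400 = 0.02248 K/W
R_insulating firebrick = R_total − R_other = 0.006203 K/W
k = L/(R·A) = 0.065/(0.006203×30.3)

k ≈ 0.346 W/(m·K)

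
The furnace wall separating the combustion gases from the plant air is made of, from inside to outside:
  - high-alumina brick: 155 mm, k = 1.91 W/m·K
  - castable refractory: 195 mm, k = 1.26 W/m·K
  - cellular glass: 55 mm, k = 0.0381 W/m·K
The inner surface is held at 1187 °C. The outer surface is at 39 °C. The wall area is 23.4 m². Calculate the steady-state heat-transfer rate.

Q ≈ 16000 W

Series thermal resistances:
R_high-alumina brick = L/(kA) = 0.155/(1.91×23.4) = 0.003468 K/W
R_castable refractory = L/(kA) = 0.195/(1.26×23.4) = 0.006614 K/W
R_cellular glass = L/(kA) = 0.055/(0.0381×23.4) = 0.06169 K/W
R_total = 0.07177 K/W
Q = ΔT / R_total = 1148 / 0.07177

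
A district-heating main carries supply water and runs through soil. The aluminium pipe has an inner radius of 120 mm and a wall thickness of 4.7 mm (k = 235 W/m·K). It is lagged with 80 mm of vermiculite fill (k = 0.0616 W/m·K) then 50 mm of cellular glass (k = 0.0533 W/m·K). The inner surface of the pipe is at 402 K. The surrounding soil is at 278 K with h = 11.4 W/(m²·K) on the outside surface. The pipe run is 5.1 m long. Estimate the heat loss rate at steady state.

For a radial system each layer contributes R = ln(r_out/r_in)/(2πkL); films add R = 1/(hA).
R_aluminium pipe wall = ln(124.7/120)/(2π×235×5.1) = 5.102×10^-6 K/W
R_vermiculite fill = ln(204.7/124.7)/(2π×0.0616×5.1) = 0.2511 K/W
R_cellular glass = ln(254.7/204.7)/(2π×0.0533×5.1) = 0.128 K/W
R_outer film = 1/(h_o·2πr_oL) = 1/(11.4×2π×0.2547×5.1) = 0.01075 K/W
R_total = 0.3898 K/W
Q = ΔT/R_total = 124/0.3898

Q ≈ 318 W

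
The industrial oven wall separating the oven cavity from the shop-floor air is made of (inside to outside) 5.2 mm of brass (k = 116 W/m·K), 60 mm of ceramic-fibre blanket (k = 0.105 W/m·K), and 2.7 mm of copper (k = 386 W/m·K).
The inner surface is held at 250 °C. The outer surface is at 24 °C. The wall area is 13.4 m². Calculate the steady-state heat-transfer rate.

Q ≈ 5300 W

Thermal resistances in series:
R_brass = L/(kA) = 0.0052/(116×13.4) = 3.345×10^-6 K/W
R_ceramic-fibre blanket = L/(kA) = 0.06/(0.105×13.4) = 0.04264 K/W
R_copper = L/(kA) = 0.0027/(386×13.4) = 5.22×10^-7 K/W
R_total = 0.04265 K/W
Q = ΔT / R_total = 226 / 0.04265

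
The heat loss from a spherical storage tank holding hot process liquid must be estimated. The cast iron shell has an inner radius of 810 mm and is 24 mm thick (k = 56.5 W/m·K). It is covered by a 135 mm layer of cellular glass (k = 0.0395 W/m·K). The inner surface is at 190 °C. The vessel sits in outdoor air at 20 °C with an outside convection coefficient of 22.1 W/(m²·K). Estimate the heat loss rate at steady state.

Each spherical layer contributes R = (1/r_i − 1/r_o)/(4πk):
R_cast iron shell = (1/0.81 − 1/0.834)/(4π×56.5) = 5.004×10^-5 K/W
R_cellular glass = (1/0.834 − 1/0.969)/(4π×0.0395) = 0.3365 K/W
R_outer film = 1/(h·4πr_o²) = 1/(22.1×4π×0.969²) = 0.003835 K/W
R_total = 0.3404 K/W
Q = ΔT/R_total = 170/0.3404

Q ≈ 499 W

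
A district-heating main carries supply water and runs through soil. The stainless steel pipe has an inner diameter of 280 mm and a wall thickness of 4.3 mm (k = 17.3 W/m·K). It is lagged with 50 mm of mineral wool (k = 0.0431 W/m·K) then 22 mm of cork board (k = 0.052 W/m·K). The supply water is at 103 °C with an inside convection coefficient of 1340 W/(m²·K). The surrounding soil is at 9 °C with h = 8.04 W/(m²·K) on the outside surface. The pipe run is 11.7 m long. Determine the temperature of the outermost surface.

Treating each annulus and film as a series resistance:
R_inner film = 1/(h_i·2πr₁L) = 1/(1340×2π×0.14×11.7) = 7.251×10^-5 K/W
R_stainless steel pipe wall = ln(144.3/140)/(2π×17.3×11.7) = 2.379×10^-5 K/W
R_mineral wool = ln(194.3/144.3)/(2π×0.0431×11.7) = 0.0939 K/W
R_cork board = ln(216.3/194.3)/(2π×0.052×11.7) = 0.02806 K/W
R_outer film = 1/(h_o·2πr_oL) = 1/(8.04×2π×0.2163×11.7) = 0.007822 K/W
R_total = 0.1299 K/W
Q = ΔT/R_total = 94/0.1299
Q = 724 W
T_interface = T_inner − Q·ΣR(inner→interface) = 103 − 724×0.1221

T ≈ 14.7 °C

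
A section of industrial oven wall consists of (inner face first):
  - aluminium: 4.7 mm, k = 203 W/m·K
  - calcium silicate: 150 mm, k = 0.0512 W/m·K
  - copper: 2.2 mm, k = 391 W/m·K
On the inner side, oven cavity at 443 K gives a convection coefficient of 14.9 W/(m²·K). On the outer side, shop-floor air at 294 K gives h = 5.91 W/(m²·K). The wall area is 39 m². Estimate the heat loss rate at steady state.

Model the wall as resistances in series:
R_inner film = 1/(h_i·A) = 1/(14.9×39) = 0.001721 K/W
R_aluminium = L/(kA) = 0.0047/(203×39) = 5.937×10^-7 K/W
R_calcium silicate = L/(kA) = 0.15/(0.0512×39) = 0.07512 K/W
R_copper = L/(kA) = 0.0022/(391×39) = 1.443×10^-7 K/W
R_outer film = 1/(h_o·A) = 1/(5.91×39) = 0.004339 K/W
R_total = 0.08118 K/W
Q = ΔT / R_total = 149 / 0.08118

Q ≈ 1840 W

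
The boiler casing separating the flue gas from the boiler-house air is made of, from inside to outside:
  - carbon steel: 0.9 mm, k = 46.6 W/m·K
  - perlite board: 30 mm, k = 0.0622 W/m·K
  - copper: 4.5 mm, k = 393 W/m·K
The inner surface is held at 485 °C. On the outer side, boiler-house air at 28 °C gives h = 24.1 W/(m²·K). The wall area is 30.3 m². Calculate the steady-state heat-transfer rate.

Q ≈ 26400 W

Model the wall as resistances in series:
R_carbon steel = L/(kA) = 0.0009/(46.6×30.3) = 6.374×10^-7 K/W
R_perlite board = L/(kA) = 0.03/(0.0622×30.3) = 0.01592 K/W
R_copper = L/(kA) = 0.0045/(393×30.3) = 3.779×10^-7 K/W
R_outer film = 1/(h_o·A) = 1/(24.1×30.3) = 0.001369 K/W
R_total = 0.01729 K/W
Q = ΔT / R_total = 457 / 0.01729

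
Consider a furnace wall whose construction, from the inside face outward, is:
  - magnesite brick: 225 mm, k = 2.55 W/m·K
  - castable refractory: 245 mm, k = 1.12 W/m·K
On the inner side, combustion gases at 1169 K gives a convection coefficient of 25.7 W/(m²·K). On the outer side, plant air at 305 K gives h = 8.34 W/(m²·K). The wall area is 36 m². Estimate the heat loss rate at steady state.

Q ≈ 66800 W

Series thermal resistances:
R_inner film = 1/(h_i·A) = 1/(25.7×36) = 0.001081 K/W
R_magnesite brick = L/(kA) = 0.225/(2.55×36) = 0.002451 K/W
R_castable refractory = L/(kA) = 0.245/(1.12×36) = 0.006076 K/W
R_outer film = 1/(h_o·A) = 1/(8.34×36) = 0.003331 K/W
R_total = 0.01294 K/W
Q = ΔT / R_total = 864 / 0.01294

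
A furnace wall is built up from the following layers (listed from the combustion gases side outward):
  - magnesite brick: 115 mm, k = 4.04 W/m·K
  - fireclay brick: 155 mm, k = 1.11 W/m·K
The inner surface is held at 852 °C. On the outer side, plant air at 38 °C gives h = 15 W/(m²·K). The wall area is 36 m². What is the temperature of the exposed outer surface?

Series thermal resistances:
R_magnesite brick = L/(kA) = 0.115/(4.04×36) = 7.907×10^-4 K/W
R_fireclay brick = L/(kA) = 0.155/(1.11×36) = 0.003879 K/W
R_outer film = 1/(h_o·A) = 1/(15×36) = 0.001852 K/W
R_total = 0.006521 K/W;  Q = ΔT/R_total = 814/0.006521 = 124800 W
T_interface = T_inner − Q·ΣR(inner→interface) = 852 − 125000×0.00467

T ≈ 269 °C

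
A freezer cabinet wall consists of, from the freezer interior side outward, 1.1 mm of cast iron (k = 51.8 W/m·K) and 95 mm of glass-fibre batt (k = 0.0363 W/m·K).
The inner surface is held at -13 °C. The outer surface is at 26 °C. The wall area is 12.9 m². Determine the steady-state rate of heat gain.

Model the wall as resistances in series:
R_cast iron = L/(kA) = 0.0011/(51.8×12.9) = 1.646×10^-6 K/W
R_glass-fibre batt = L/(kA) = 0.095/(0.0363×12.9) = 0.2029 K/W
R_total = 0.2029 K/W
Q = ΔT / R_total = 39 / 0.2029

Q ≈ 192 W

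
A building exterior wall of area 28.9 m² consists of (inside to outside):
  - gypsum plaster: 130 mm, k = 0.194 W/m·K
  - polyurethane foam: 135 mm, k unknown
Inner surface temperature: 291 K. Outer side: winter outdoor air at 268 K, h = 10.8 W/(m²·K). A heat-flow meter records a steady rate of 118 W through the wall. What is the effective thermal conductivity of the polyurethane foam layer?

Thermal resistances in series:
R_gypsum plaster = L/(kA) = 0.13/(0.194×28.9) = 0.02319 K/W
R_outer film = 1/(h_o·A) = 1/(10.8×28.9) = 0.003204 K/W
Sum of known resistances R_other = 0.02639 K/W
Total R = ΔT/Q = 23/118 = 0.1949 K/W
R_polyurethane foam = R_total − R_other = 0.1685 K/W
k = L/(R·A) = 0.135/(0.1685×28.9)

k ≈ 0.0277 W/(m·K)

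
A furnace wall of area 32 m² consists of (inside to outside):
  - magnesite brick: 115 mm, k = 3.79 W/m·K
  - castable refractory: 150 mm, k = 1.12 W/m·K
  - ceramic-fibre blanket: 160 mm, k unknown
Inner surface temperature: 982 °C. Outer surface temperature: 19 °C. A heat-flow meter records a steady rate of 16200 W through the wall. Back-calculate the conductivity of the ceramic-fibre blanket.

Model the wall as resistances in series:
R_magnesite brick = L/(kA) = 0.115/(3.79×32) = 9.482×10^-4 K/W
R_castable refractory = L/(kA) = 0.15/(1.12×32) = 0.004185 K/W
Sum of known resistances R_other = 0.005133 K/W
Total R = ΔT/Q = 963/16200 = 0.05944 K/W
R_ceramic-fibre blanket = R_total − R_other = 0.05431 K/W
k = L/(R·A) = 0.16/(0.05431×32)

k ≈ 0.0921 W/(m·K)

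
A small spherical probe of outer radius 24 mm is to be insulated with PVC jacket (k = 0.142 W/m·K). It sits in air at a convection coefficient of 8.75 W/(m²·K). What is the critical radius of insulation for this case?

For a sphere r_cr = 2k/h = 2×0.142/8.75
r_cr = 32.5 mm; since the bare radius (24 mm) is below r_cr, adding a thin layer of insulation will *increase* heat loss.

r_cr ≈ 32.5 mm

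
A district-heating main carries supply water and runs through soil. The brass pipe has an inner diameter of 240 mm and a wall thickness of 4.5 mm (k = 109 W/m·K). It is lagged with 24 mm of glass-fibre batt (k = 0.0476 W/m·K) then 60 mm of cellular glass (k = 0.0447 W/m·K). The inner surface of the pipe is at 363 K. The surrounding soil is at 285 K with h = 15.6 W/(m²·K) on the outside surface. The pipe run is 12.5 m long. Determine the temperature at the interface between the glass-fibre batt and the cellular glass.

Radial resistances (cylindrical: R_cond = ln(r_o/r_i)/(2πkL), R_conv = 1/(h·2πrL)):
R_brass pipe wall = ln(124.5/120)/(2π×109×12.5) = 4.3×10^-6 K/W
R_glass-fibre batt = ln(148.5/124.5)/(2π×0.0476×12.5) = 0.04715 K/W
R_cellular glass = ln(208.5/148.5)/(2π×0.0447×12.5) = 0.09666 K/W
R_outer film = 1/(h_o·2πr_oL) = 1/(15.6×2π×0.2085×12.5) = 0.003915 K/W
R_total = 0.1477 K/W
Q = ΔT/R_total = 78/0.1477
Q = 528 W
T_interface = T_inner − Q·ΣR(inner→interface) = 363 − 528×0.04716

T ≈ 338 K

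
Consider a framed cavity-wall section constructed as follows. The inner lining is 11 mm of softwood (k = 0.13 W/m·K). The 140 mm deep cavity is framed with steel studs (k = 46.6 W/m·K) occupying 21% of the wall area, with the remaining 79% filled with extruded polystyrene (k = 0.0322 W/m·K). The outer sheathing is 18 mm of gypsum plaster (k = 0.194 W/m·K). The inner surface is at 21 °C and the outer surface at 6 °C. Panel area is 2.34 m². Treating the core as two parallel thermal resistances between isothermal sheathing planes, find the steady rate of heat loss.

Q ≈ 183 W

Sheathing layers in series; stud and cavity paths in parallel between them.
R_inner = 0.011/(0.13×2.34) = 0.03616 K/W
R_stud  = 0.14/(46.6×0.21×2.34) = 0.006114 K/W
R_cav   = 0.14/(0.0322×0.79×2.34) = 2.352 K/W
1/R_core = 1/R_stud + 1/R_cav → R_core = 0.006098 K/W
R_outer = 0.018/(0.194×2.34) = 0.03965 K/W
R_total = 0.08191 K/W
Q = ΔT/R_total = 15/0.08191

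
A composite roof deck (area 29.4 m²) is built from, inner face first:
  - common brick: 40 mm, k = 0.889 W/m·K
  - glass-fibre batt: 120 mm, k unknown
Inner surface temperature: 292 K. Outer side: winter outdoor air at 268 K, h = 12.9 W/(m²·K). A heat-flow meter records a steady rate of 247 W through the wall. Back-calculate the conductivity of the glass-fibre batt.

Model the wall as resistances in series:
R_common brick = L/(kA) = 0.04/(0.889×29.4) = 0.00153 K/W
R_outer film = 1/(h_o·A) = 1/(12.9×29.4) = 0.002637 K/W
Sum of known resistances R_other = 0.004167 K/W
Total R = ΔT/Q = 24/247 = 0.09717 K/W
R_glass-fibre batt = R_total − R_other = 0.093 K/W
k = L/(R·A) = 0.12/(0.093×29.4)

k ≈ 0.0439 W/(m·K)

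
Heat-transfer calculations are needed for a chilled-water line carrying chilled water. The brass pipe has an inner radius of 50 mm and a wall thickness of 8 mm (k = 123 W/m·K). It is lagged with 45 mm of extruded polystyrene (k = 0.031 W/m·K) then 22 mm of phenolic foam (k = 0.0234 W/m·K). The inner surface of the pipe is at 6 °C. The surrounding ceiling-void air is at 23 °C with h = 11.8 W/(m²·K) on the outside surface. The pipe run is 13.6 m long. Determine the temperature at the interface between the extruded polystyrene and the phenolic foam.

Treating each annulus and film as a series resistance:
R_brass pipe wall = ln(58/50)/(2π×123×13.6) = 1.412×10^-5 K/W
R_extruded polystyrene = ln(103/58)/(2π×0.031×13.6) = 0.2168 K/W
R_phenolic foam = ln(125/103)/(2π×0.0234×13.6) = 0.09681 K/W
R_outer film = 1/(h_o·2πr_oL) = 1/(11.8×2π×0.125×13.6) = 0.007934 K/W
R_total = 0.3216 K/W
Q = ΔT/R_total = 17/0.3216
Q = 52.9 W
T_interface = T_inner + Q·ΣR(inner→interface) = 6 + 52.9×0.2168

T ≈ 17.5 °C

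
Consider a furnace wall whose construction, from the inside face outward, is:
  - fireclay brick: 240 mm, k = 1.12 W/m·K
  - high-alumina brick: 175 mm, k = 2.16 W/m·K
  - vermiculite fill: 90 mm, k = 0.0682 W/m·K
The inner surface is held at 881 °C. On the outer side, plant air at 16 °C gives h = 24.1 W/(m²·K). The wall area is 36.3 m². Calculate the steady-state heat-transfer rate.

Treating each layer as a thermal resistance in series:
R_fireclay brick = L/(kA) = 0.24/(1.12×36.3) = 0.005903 K/W
R_high-alumina brick = L/(kA) = 0.175/(2.16×36.3) = 0.002232 K/W
R_vermiculite fill = L/(kA) = 0.09/(0.0682×36.3) = 0.03635 K/W
R_outer film = 1/(h_o·A) = 1/(24.1×36.3) = 0.001143 K/W
R_total = 0.04563 K/W
Q = ΔT / R_total = 865 / 0.04563

Q ≈ 19000 W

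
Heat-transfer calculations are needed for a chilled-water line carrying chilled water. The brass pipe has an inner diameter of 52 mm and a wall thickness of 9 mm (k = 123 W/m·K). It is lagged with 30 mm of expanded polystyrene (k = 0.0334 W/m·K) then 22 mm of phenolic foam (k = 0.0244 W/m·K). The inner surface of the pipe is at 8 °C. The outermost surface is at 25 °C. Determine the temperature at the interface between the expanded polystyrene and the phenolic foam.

T ≈ 18.3 °C

Treating each annulus and film as a series resistance:
R_brass pipe wall = ln(35/26)/(2π×123×1) = 3.846×10^-4 K/W
R_expanded polystyrene = ln(65/35)/(2π×0.0334×1) = 2.95 K/W
R_phenolic foam = ln(87/65)/(2π×0.0244×1) = 1.902 K/W
R_total = 4.852 K/W
Q = ΔT/R_total = 17/4.852
Q = 3.5 W/m
T_interface = T_inner + Q·ΣR(inner→interface) = 8 + 3.5×2.95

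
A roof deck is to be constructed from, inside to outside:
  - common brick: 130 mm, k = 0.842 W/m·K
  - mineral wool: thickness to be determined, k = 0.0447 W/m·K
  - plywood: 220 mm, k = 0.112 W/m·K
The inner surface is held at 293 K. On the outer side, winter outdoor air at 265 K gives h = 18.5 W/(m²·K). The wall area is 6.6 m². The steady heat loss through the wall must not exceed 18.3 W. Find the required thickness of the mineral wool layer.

L ≈ 354 mm

Model the wall as resistances in series:
R_common brick = L/(kA) = 0.13/(0.842×6.6) = 0.02339 K/W
R_plywood = L/(kA) = 0.22/(0.112×6.6) = 0.2976 K/W
R_outer film = 1/(h_o·A) = 1/(18.5×6.6) = 0.00819 K/W
Sum of the known resistances R_other = 0.3292 K/W
Required total resistance R_tot = ΔT/Q_allow = 28/18.3 = 1.53 K/W
R_mineral wool = R_tot − R_other = 1.201 K/W
L = R·k·A = 1.201×0.0447×6.6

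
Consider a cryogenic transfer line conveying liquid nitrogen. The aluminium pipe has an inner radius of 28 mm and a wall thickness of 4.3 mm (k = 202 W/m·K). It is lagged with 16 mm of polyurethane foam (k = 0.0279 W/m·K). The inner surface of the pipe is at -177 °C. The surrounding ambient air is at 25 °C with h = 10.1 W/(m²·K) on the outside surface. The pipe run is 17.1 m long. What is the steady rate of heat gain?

Radial resistances (cylindrical: R_cond = ln(r_o/r_i)/(2πkL), R_conv = 1/(h·2πrL)):
R_aluminium pipe wall = ln(32.3/28)/(2π×202×17.1) = 6.583×10^-6 K/W
R_polyurethane foam = ln(48.3/32.3)/(2π×0.0279×17.1) = 0.1342 K/W
R_outer film = 1/(h_o·2πr_oL) = 1/(10.1×2π×0.0483×17.1) = 0.01908 K/W
R_total = 0.1533 K/W
Q = ΔT/R_total = 202/0.1533

Q ≈ 1320 W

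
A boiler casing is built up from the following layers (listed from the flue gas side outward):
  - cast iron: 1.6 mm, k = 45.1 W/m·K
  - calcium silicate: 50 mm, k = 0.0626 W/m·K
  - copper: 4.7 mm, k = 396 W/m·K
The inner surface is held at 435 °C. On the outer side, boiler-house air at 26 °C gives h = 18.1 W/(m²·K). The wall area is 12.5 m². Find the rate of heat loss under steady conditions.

Q ≈ 5990 W

Model the wall as resistances in series:
R_cast iron = L/(kA) = 0.0016/(45.1×12.5) = 2.838×10^-6 K/W
R_calcium silicate = L/(kA) = 0.05/(0.0626×12.5) = 0.0639 K/W
R_copper = L/(kA) = 0.0047/(396×12.5) = 9.495×10^-7 K/W
R_outer film = 1/(h_o·A) = 1/(18.1×12.5) = 0.00442 K/W
R_total = 0.06832 K/W
Q = ΔT / R_total = 409 / 0.06832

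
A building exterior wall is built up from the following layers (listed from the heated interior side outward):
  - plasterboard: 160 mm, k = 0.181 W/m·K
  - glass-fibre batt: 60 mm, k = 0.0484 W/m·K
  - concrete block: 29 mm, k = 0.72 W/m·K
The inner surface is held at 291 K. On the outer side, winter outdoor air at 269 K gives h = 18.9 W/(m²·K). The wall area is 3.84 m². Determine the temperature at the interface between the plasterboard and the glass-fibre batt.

Thermal resistances in series:
R_plasterboard = L/(kA) = 0.16/(0.181×3.84) = 0.2302 K/W
R_glass-fibre batt = L/(kA) = 0.06/(0.0484×3.84) = 0.3228 K/W
R_concrete block = L/(kA) = 0.029/(0.72×3.84) = 0.01049 K/W
R_outer film = 1/(h_o·A) = 1/(18.9×3.84) = 0.01378 K/W
R_total = 0.5773 K/W;  Q = ΔT/R_total = 22/0.5773 = 38.11 W
T_interface = T_inner − Q·ΣR(inner→interface) = 291 − 38.1×0.2302

T ≈ 282 K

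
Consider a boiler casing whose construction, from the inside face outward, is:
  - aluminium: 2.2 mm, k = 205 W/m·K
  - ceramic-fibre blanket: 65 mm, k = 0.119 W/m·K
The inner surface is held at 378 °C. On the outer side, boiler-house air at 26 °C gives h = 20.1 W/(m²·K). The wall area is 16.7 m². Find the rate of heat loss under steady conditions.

Q ≈ 9860 W

Thermal resistances in series:
R_aluminium = L/(kA) = 0.0022/(205×16.7) = 6.426×10^-7 K/W
R_ceramic-fibre blanket = L/(kA) = 0.065/(0.119×16.7) = 0.03271 K/W
R_outer film = 1/(h_o·A) = 1/(20.1×16.7) = 0.002979 K/W
R_total = 0.03569 K/W
Q = ΔT / R_total = 352 / 0.03569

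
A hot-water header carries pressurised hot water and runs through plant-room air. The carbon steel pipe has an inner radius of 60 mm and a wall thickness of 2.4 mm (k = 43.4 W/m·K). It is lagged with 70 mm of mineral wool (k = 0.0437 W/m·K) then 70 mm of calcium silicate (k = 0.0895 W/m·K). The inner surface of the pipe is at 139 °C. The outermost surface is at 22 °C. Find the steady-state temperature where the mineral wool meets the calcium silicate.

T ≈ 47.3 °C

Treating each annulus and film as a series resistance:
R_carbon steel pipe wall = ln(62.4/60)/(2π×43.4×1) = 1.438×10^-4 K/W
R_mineral wool = ln(132.4/62.4)/(2π×0.0437×1) = 2.74 K/W
R_calcium silicate = ln(202.4/132.4)/(2π×0.0895×1) = 0.7547 K/W
R_total = 3.495 K/W
Q = ΔT/R_total = 117/3.495
Q = 33.5 W/m
T_interface = T_inner − Q·ΣR(inner→interface) = 139 − 33.5×2.74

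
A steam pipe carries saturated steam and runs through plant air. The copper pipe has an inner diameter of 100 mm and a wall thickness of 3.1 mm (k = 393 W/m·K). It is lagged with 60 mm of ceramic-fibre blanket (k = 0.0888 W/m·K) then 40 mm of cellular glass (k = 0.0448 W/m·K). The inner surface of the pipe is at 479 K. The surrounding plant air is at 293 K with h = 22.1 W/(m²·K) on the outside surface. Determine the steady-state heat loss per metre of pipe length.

Treating each annulus and film as a series resistance:
R_copper pipe wall = ln(53.1/50)/(2π×393×1) = 2.436×10^-5 K/W
R_ceramic-fibre blanket = ln(113.1/53.1)/(2π×0.0888×1) = 1.355 K/W
R_cellular glass = ln(153.1/113.1)/(2π×0.0448×1) = 1.076 K/W
R_outer film = 1/(h_o·2πr_oL) = 1/(22.1×2π×0.1531×1) = 0.04704 K/W
R_total = 2.478 K/W
Q = ΔT/R_total = 186/2.478

q′ ≈ 75.1 W/m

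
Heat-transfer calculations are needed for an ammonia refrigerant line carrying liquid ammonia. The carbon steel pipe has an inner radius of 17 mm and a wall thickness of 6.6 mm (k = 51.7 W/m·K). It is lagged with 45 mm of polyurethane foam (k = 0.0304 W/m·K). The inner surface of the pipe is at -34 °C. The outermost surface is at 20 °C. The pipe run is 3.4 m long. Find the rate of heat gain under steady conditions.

Q ≈ 32.9 W

Radial resistances (cylindrical: R_cond = ln(r_o/r_i)/(2πkL), R_conv = 1/(h·2πrL)):
R_carbon steel pipe wall = ln(23.6/17)/(2π×51.7×3.4) = 2.97×10^-4 K/W
R_polyurethane foam = ln(68.6/23.6)/(2π×0.0304×3.4) = 1.643 K/W
R_total = 1.643 K/W
Q = ΔT/R_total = 54/1.643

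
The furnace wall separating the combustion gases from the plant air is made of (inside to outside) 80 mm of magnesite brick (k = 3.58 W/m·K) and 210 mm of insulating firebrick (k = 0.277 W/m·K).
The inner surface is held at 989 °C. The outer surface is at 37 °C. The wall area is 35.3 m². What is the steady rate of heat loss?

Q ≈ 43100 W

Using the resistance-network approach (series):
R_magnesite brick = L/(kA) = 0.08/(3.58×35.3) = 6.33×10^-4 K/W
R_insulating firebrick = L/(kA) = 0.21/(0.277×35.3) = 0.02148 K/W
R_total = 0.02211 K/W
Q = ΔT / R_total = 952 / 0.02211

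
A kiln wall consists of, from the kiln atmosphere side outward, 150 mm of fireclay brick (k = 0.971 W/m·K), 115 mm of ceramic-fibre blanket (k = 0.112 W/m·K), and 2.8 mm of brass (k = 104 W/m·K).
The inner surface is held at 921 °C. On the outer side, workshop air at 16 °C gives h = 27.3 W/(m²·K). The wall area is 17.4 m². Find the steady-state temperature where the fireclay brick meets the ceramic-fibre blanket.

T ≈ 806 °C

Model the wall as resistances in series:
R_fireclay brick = L/(kA) = 0.15/(0.971×17.4) = 0.008878 K/W
R_ceramic-fibre blanket = L/(kA) = 0.115/(0.112×17.4) = 0.05901 K/W
R_brass = L/(kA) = 0.0028/(104×17.4) = 1.547×10^-6 K/W
R_outer film = 1/(h_o·A) = 1/(27.3×17.4) = 0.002105 K/W
R_total = 0.07 K/W;  Q = ΔT/R_total = 905/0.07 = 12930 W
T_interface = T_inner − Q·ΣR(inner→interface) = 921 − 12900×0.008878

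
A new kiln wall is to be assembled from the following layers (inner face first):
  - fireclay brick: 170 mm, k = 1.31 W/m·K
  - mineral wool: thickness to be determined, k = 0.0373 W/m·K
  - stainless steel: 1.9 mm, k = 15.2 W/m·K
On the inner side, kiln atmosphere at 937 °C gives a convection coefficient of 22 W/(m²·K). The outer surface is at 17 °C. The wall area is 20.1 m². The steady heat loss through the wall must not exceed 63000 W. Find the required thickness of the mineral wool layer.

Treating each layer as a thermal resistance in series:
R_inner film = 1/(h_i·A) = 1/(22×20.1) = 0.002261 K/W
R_fireclay brick = L/(kA) = 0.17/(1.31×20.1) = 0.006456 K/W
R_stainless steel = L/(kA) = 0.0019/(15.2×20.1) = 6.219×10^-6 K/W
Sum of the known resistances R_other = 0.008724 K/W
Required total resistance R_tot = ΔT/Q_allow = 920/63000 = 0.0146 K/W
R_mineral wool = R_tot − R_other = 0.005879 K/W
L = R·k·A = 0.005879×0.0373×20.1

L ≈ 4.41 mm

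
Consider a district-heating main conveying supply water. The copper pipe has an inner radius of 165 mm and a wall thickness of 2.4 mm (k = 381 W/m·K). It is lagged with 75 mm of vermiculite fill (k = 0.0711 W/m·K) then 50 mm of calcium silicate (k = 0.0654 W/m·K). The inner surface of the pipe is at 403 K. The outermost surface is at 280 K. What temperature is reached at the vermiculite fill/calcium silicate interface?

T ≈ 324 K

Treating each annulus and film as a series resistance:
R_copper pipe wall = ln(167.4/165)/(2π×381×1) = 6.032×10^-6 K/W
R_vermiculite fill = ln(242.4/167.4)/(2π×0.0711×1) = 0.8287 K/W
R_calcium silicate = ln(292.4/242.4)/(2π×0.0654×1) = 0.4564 K/W
R_total = 1.285 K/W
Q = ΔT/R_total = 123/1.285
Q = 95.7 W/m
T_interface = T_inner − Q·ΣR(inner→interface) = 403 − 95.7×0.8287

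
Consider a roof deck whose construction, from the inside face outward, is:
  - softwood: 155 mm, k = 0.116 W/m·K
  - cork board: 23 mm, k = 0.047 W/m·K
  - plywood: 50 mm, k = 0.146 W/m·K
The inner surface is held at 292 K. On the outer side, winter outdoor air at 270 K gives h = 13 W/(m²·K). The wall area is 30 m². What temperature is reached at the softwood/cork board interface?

Treating each layer as a thermal resistance in series:
R_softwood = L/(kA) = 0.155/(0.116×30) = 0.04454 K/W
R_cork board = L/(kA) = 0.023/(0.047×30) = 0.01631 K/W
R_plywood = L/(kA) = 0.05/(0.146×30) = 0.01142 K/W
R_outer film = 1/(h_o·A) = 1/(13×30) = 0.002564 K/W
R_total = 0.07483 K/W;  Q = ΔT/R_total = 22/0.07483 = 294 W
T_interface = T_inner − Q·ΣR(inner→interface) = 292 − 294×0.04454

T ≈ 279 K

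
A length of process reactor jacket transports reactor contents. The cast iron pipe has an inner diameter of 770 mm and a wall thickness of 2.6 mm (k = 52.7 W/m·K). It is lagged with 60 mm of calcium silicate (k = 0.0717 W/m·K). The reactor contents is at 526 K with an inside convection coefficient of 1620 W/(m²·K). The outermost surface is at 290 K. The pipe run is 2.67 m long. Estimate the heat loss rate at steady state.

Cylindrical conduction, so R = ln(r₂/r₁)/(2πkL) per layer, in series:
R_inner film = 1/(h_i·2πr₁L) = 1/(1620×2π×0.385×2.67) = 9.557×10^-5 K/W
R_cast iron pipe wall = ln(387.6/385)/(2π×52.7×2.67) = 7.613×10^-6 K/W
R_calcium silicate = ln(447.6/387.6)/(2π×0.0717×2.67) = 0.1197 K/W
R_total = 0.1198 K/W
Q = ΔT/R_total = 236/0.1198

Q ≈ 1970 W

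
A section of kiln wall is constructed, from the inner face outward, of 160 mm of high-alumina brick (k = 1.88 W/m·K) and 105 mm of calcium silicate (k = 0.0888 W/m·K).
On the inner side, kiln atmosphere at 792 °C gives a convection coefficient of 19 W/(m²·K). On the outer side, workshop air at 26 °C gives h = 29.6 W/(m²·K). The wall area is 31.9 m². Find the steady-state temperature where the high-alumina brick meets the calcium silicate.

Series thermal resistances:
R_inner film = 1/(h_i·A) = 1/(19×31.9) = 0.00165 K/W
R_high-alumina brick = L/(kA) = 0.16/(1.88×31.9) = 0.002668 K/W
R_calcium silicate = L/(kA) = 0.105/(0.0888×31.9) = 0.03707 K/W
R_outer film = 1/(h_o·A) = 1/(29.6×31.9) = 0.001059 K/W
R_total = 0.04244 K/W;  Q = ΔT/R_total = 766/0.04244 = 18050 W
T_interface = T_inner − Q·ΣR(inner→interface) = 792 − 18000×0.004318

T ≈ 714 °C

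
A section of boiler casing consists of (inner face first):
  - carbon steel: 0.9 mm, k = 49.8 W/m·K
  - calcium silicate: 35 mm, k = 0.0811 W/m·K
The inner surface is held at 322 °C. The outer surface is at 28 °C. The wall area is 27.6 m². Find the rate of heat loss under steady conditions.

Using the resistance-network approach (series):
R_carbon steel = L/(kA) = 0.0009/(49.8×27.6) = 6.548×10^-7 K/W
R_calcium silicate = L/(kA) = 0.035/(0.0811×27.6) = 0.01564 K/W
R_total = 0.01564 K/W
Q = ΔT / R_total = 294 / 0.01564

Q ≈ 18800 W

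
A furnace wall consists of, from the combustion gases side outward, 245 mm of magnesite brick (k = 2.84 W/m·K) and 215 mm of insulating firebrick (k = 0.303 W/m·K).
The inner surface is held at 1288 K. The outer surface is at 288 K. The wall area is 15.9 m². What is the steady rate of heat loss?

Treating each layer as a thermal resistance in series:
R_magnesite brick = L/(kA) = 0.245/(2.84×15.9) = 0.005426 K/W
R_insulating firebrick = L/(kA) = 0.215/(0.303×15.9) = 0.04463 K/W
R_total = 0.05005 K/W
Q = ΔT / R_total = 1000 / 0.05005

Q ≈ 20000 W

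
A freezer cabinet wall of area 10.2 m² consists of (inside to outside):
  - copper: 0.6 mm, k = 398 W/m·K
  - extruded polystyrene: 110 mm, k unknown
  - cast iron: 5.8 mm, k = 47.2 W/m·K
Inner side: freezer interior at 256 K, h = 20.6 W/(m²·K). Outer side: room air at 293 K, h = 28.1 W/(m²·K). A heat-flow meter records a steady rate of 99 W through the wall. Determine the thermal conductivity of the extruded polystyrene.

k ≈ 0.0295 W/(m·K)

Thermal resistances in series:
R_inner film = 1/(h_i·A) = 1/(20.6×10.2) = 0.004759 K/W
R_copper = L/(kA) = 0.0006/(398×10.2) = 1.478×10^-7 K/W
R_cast iron = L/(kA) = 0.0058/(47.2×10.2) = 1.205×10^-5 K/W
R_outer film = 1/(h_o·A) = 1/(28.1×10.2) = 0.003489 K/W
Sum of known resistances R_other = 0.00826 K/W
Total R = ΔT/Q = 37/99 = 0.3737 K/W
R_extruded polystyrene = R_total − R_other = 0.3655 K/W
k = L/(R·A) = 0.11/(0.3655×10.2)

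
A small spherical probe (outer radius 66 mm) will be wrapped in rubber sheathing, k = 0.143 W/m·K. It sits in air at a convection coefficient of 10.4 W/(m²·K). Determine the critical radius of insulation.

For a sphere r_cr = 2k/h = 2×0.143/10.4
r_cr = 27.5 mm; since the bare radius (66 mm) is above r_cr, any added insulation will reduce heat loss.

r_cr ≈ 27.5 mm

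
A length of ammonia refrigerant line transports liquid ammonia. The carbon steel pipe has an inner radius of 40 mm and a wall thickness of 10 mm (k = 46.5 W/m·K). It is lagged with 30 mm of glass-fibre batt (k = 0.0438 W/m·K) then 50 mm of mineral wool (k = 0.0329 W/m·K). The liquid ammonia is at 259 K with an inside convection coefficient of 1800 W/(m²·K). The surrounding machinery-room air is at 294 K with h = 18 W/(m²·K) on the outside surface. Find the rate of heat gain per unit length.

q′ ≈ 8.48 W/m

Per-layer cylindrical resistances, series-summed:
R_inner film = 1/(h_i·2πr₁L) = 1/(1800×2π×0.04×1) = 0.00221 K/W
R_carbon steel pipe wall = ln(50/40)/(2π×46.5×1) = 7.638×10^-4 K/W
R_glass-fibre batt = ln(80/50)/(2π×0.0438×1) = 1.708 K/W
R_mineral wool = ln(130/80)/(2π×0.0329×1) = 2.349 K/W
R_outer film = 1/(h_o·2πr_oL) = 1/(18×2π×0.13×1) = 0.06801 K/W
R_total = 4.127 K/W
Q = ΔT/R_total = 35/4.127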